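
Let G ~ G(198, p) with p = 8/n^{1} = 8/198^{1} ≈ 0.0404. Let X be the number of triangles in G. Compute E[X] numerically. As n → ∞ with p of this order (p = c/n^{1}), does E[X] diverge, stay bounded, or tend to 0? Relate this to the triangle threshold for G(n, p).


Number of potential triangles: C(198, 3) = 1274196.
Each occurs with probability p³ ≈ (0.0404)³ ≈ 6.595905e-05.
By linearity: E[X] = C(198, 3)·p³ ≈ 1274196 · 6.595905e-05 ≈ 84.0448.
Here α = 1, so p = 8/n is exactly at the triangle threshold p ~ 1/n. Asymptotically E[X] → c³/6 = 8³/6 = 256/3 ≈ 85.3333, a bounded constant. In this regime the triangle count is asymptotically Poisson(c³/6).

E[X] ≈ 84.0448; in regime p = Θ(1/n^{1}) E[X] stays bounded (at the triangle threshold p ~ 1/n).


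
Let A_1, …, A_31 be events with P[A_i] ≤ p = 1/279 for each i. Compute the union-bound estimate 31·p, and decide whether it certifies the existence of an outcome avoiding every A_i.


Union bound: P[∪_{i=1}^{31} A_i] ≤ Σ_i P[A_i] ≤ 31·p = 31·(1/279) = 1/9.
Numerically: 1/9 ≈ 0.1111.
Is 1/9 < 1? YES.
Since P[∪ A_i] ≤ 1/9 < 1, the complement has P[∩ A_i^c] ≥ 1 − 1/9 = 8/9 > 0, so some outcome avoids every A_i.

31·p = 1/9 ≈ 0.1111; existence CERTIFIED by the union bound.


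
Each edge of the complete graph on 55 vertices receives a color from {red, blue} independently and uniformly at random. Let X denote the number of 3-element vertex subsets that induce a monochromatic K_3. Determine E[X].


Let X = Σ_S X_S over the C(55, 3) = 26235 subsets S of size 3, where X_S = 1 if the K_3 on S is monochromatic.
For a fixed S, the K_3 on S has C(3, 2) = 3 edges. P[all 3 edges red] = (1/2)^3, and likewise for blue, so P[monochromatic] = 2·(1/2)^3 = 2^{1 − 3} = 1/4.
Summing: E[X] = C(55, 3) · 2^{1 − 3} = 26235 · 1/4 = 26235/4.
Numerically: E[X] ≈ 6558.7500.

E[X] = C(55,3)·2^(1−C(3,2)) = 26235/4 ≈ 6558.7500.


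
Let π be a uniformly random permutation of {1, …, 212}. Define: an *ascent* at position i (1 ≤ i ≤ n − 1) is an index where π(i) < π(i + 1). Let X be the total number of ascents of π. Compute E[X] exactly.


Write X = Σ X_I over i = 1, …, 211, with X_I the indicator of one ascent.
There are 211 indicators.
For each fixed i, the pair (π(i), π(i+1)) is a uniformly random ordered pair of distinct values from {1, …, 212}; by symmetry P[π(i) < π(i+1)] = 1/2.
By linearity: E[X] = 211 · (1/2) = (212 − 1) · (1/2) = 211/2 ≈ 105.500000.

E[X] = 211/2 = 105.500000.


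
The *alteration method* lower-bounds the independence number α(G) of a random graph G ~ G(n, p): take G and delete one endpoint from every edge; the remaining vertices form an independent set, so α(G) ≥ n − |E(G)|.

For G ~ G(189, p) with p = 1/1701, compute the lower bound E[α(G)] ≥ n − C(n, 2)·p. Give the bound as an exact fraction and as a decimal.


E[|E(G)|] = C(189, 2)·p = 17766 · (1/1701) = 94/9.
E[α(G)] ≥ n − E[|E(G)|] = 189 − 94/9 = 1607/9.
Numerically: ≈ 178.555556.
(This is only a lower bound; the true E[α(G)] may be larger.)

E[α(G)] ≥ 1607/9 ≈ 178.555556.


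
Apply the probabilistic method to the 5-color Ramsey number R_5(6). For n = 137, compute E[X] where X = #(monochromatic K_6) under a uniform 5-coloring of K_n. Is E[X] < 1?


E[X] = C(137, 6) · 5^{1 − 15} = 8218472724 · 5^{−14} = 8218472724/6103515625.
As a reduced fraction: E[X] = 8218472724/6103515625 ≈ 1.347.
Is E[X] < 1? NO.
Since E[X] ≥ 1, the first-moment bound is inconclusive at n = 137; it does NOT by itself certify R_5(6) > 137.

E[X] = 8218472724/6103515625 ≈ 1.347; E[X] ≥ 1; first-moment method inconclusive here.


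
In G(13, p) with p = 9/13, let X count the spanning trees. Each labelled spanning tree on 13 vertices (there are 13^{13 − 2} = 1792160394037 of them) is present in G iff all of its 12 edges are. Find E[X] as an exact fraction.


K_13 has 13^{13 − 2} = 1792160394037 labelled spanning trees.
For each such spanning tree H, let X_H = 1 if all 12 edges of H are present in G. Then P[X_H = 1] = p^{12} = (9/13)^{12} = 282429536481/23298085122481.
By linearity of expectation: E[X] = Σ_H E[X_H] = 1792160394037 · p^{12} = 1792160394037 · 282429536481/23298085122481 = 282429536481/13.
Numerically: E[X] ≈ 2.1725e+10.

E[X] = 1792160394037 · (9/13)^{12} = 282429536481/13 ≈ 2.1725e+10.


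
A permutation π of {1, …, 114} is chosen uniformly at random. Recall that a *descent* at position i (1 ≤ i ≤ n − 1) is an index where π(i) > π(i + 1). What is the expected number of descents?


Write X = Σ X_I over i = 1, …, 113, with X_I the indicator of one descent.
There are 113 indicators.
For each fixed i, the pair (π(i), π(i+1)) is a uniformly random ordered pair of distinct values from {1, …, 114}; by symmetry P[π(i) > π(i+1)] = 1/2.
By linearity: E[X] = 113 · (1/2) = (114 − 1) · (1/2) = 113/2 ≈ 56.50000.

E[X] = 113/2 = 56.50000.


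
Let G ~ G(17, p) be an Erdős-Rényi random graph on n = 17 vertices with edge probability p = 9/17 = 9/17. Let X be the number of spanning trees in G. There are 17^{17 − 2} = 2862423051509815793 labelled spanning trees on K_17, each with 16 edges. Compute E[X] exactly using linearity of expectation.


K_17 has 17^{17 − 2} = 2862423051509815793 labelled spanning trees.
For each such spanning tree H, let X_H = 1 if all 16 edges of H are present in G. Then P[X_H = 1] = p^{16} = (9/17)^{16} = 1853020188851841/48661191875666868481.
Summing the indicators: E[X] = Σ_H E[X_H] = 2862423051509815793 · p^{16} = 2862423051509815793 · 1853020188851841/48661191875666868481 = 1853020188851841/17.
Numerically: E[X] ≈ 1.09001e+14.

E[X] = 2862423051509815793 · (9/17)^{16} = 1853020188851841/17 ≈ 1.09001e+14.


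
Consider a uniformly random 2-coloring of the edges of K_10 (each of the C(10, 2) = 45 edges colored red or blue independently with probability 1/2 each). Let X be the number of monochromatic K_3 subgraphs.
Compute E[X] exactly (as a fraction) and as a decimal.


Let X = Σ_S X_S over the C(10, 3) = 120 subsets S of size 3, where X_S = 1 if the K_3 on S is monochromatic.
For a fixed S, the K_3 on S has C(3, 2) = 3 edges. P[all 3 edges red] = (1/2)^3, and likewise for blue, so P[monochromatic] = 2·(1/2)^3 = 2^{1 − 3} = 1/4.
Summing: E[X] = C(10, 3) · 2^{1 − 3} = 120 · 1/4 = 30.
Numerically: E[X] ≈ 30.00000.

E[X] = C(10,3)·2^(1−C(3,2)) = 30 ≈ 30.00000.


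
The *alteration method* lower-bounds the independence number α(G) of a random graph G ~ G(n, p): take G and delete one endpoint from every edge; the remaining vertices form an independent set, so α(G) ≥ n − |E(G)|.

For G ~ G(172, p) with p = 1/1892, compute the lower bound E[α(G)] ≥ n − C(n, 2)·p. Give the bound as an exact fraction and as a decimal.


E[|E(G)|] = C(172, 2)·p = 14706 · (1/1892) = 171/22.
E[α(G)] ≥ n − E[|E(G)|] = 172 − 171/22 = 3613/22.
Numerically: ≈ 164.2273.
(This is only a lower bound; the true E[α(G)] may be larger.)

E[α(G)] ≥ 3613/22 ≈ 164.2273.


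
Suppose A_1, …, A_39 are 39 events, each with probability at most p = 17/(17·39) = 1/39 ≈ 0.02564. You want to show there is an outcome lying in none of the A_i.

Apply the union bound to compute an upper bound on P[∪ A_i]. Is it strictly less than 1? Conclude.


Union bound: P[∪_{i=1}^{39} A_i] ≤ Σ_i P[A_i] ≤ 39·p = 39·(1/39) = 1.
Numerically: 1 ≈ 1.00000.
Is 1 < 1? NO.
Since the bound 1 is ≥ 1, the union bound is uninformative here; it does NOT by itself certify existence.

39·p = 1 ≈ 1.00000; existence NOT certified by the union bound.


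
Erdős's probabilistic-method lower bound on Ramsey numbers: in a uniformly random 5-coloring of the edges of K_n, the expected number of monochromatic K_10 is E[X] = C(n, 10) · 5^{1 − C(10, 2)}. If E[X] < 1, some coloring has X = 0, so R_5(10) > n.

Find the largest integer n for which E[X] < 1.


We need C(n, 10) · 5^{1 − 45} < 1, i.e. C(n, 10) < 5^{45 − 1} = 5684341886080801486968994140625.
Check values of n near the boundary:
  n = 5388: C(5388, 10) = 5634865093375880654852250419586; 5634865093375880654852250419586 < 5684341886080801486968994140625? YES
  n = 5389: C(5389, 10) = 5645340767466558997768874792926; 5645340767466558997768874792926 < 5684341886080801486968994140625? YES
  n = 5390: C(5390, 10) = 5655833965919099070255434039753; 5655833965919099070255434039753 < 5684341886080801486968994140625? YES
  n = 5391: C(5391, 10) = 5666344714787188828795213697883; 5666344714787188828795213697883 < 5684341886080801486968994140625? YES
  n = 5392: C(5392, 10) = 5676873040158402483252283957448; 5676873040158402483252283957448 < 5684341886080801486968994140625? YES
  n = 5393: C(5393, 10) = 5687418968154238267170642278008; 5687418968154238267170642278008 < 5684341886080801486968994140625? NO
  n = 5394: C(5394, 10) = 5697982524930156243149785372878; 5697982524930156243149785372878 < 5684341886080801486968994140625? NO
  n = 5395: C(5395, 10) = 5708563736675616143322765475706; 5708563736675616143322765475706 < 5684341886080801486968994140625? NO
The largest n with C(n, 10) < 5684341886080801486968994140625 is n = 5392 (where E[X] = 5676873040158402483252283957448/5684341886080801486968994140625 ≈ 0.9987). Hence R_5(10) > 5392, i.e. R_5(10) ≥ 5393.

Largest n = 5392; hence R_5(10) > 5392.


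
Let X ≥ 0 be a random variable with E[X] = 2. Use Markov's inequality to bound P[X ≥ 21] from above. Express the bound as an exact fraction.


μ = E[X] = 2, a = 21.
Markov: P[X ≥ 21] ≤ μ/a = (2)/21 = 2/21.
Numerically: ≈ 0.0952.
(Since a = 21 > μ = 2.0000, the bound 2/21 is < 1 and informative.)

P[X ≥ 21] ≤ 2/21 ≈ 0.0952.


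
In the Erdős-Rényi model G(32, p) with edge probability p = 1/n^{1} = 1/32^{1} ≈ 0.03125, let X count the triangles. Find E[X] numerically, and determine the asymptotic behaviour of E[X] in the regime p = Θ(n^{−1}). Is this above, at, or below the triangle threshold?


Number of potential triangles: C(32, 3) = 4960.
Each occurs with probability p³ ≈ (0.03125)³ ≈ 3.05175781e-05.
By linearity: E[X] = C(32, 3)·p³ ≈ 4960 · 3.05175781e-05 ≈ 0.151367.
Here α = 1, so p = 1/n is exactly at the triangle threshold p ~ 1/n. Asymptotically E[X] → c³/6 = 1³/6 = 1/6 ≈ 0.166667, a bounded constant. In this regime the triangle count is asymptotically Poisson(c³/6).

E[X] ≈ 0.151367; in regime p = Θ(1/n^{1}) E[X] stays bounded (at the triangle threshold p ~ 1/n).


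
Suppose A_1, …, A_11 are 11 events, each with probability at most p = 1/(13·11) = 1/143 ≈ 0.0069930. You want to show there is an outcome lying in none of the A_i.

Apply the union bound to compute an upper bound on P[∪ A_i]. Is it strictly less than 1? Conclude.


Union bound: P[∪_{i=1}^{11} A_i] ≤ Σ_i P[A_i] ≤ 11·p = 11·(1/143) = 1/13.
Numerically: 1/13 ≈ 0.0769231.
Is 1/13 < 1? YES.
Since P[∪ A_i] ≤ 1/13 < 1, the complement has P[∩ A_i^c] ≥ 1 − 1/13 = 12/13 > 0, so some outcome avoids every A_i.

11·p = 1/13 ≈ 0.0769231; existence CERTIFIED by the union bound.


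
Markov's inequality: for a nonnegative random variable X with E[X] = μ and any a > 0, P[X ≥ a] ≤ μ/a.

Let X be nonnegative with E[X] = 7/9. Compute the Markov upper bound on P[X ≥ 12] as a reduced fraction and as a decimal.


μ = E[X] = 7/9, a = 12.
Markov: P[X ≥ 12] ≤ μ/a = (7/9)/12 = 7/108.
Numerically: ≈ 0.064815.
(Since a = 12 > μ = 0.777778, the bound 7/108 is < 1 and informative.)

P[X ≥ 12] ≤ 7/108 ≈ 0.064815.


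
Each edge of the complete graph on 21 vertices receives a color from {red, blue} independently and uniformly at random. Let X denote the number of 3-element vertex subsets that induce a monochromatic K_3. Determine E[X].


Let X = Σ_S X_S over the C(21, 3) = 1330 subsets S of size 3, where X_S = 1 if the K_3 on S is monochromatic.
For a fixed S, the K_3 on S has C(3, 2) = 3 edges. P[all 3 edges red] = (1/2)^3, and likewise for blue, so P[monochromatic] = 2·(1/2)^3 = 2^{1 − 3} = 1/4.
Summing: E[X] = C(21, 3) · 2^{1 − 3} = 1330 · 1/4 = 665/2.
Numerically: E[X] ≈ 332.5000.

E[X] = C(21,3)·2^(1−C(3,2)) = 665/2 ≈ 332.5000.


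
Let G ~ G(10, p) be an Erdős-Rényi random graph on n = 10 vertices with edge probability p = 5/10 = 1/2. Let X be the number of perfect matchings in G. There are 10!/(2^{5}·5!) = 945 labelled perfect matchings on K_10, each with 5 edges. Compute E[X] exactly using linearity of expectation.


K_10 has 10!/(2^{5}·5!) = 945 labelled perfect matchings.
For each such perfect matching H, let X_H = 1 if all 5 edges of H are present in G. Then P[X_H = 1] = p^{5} = (1/2)^{5} = 1/32.
By linearity of expectation: E[X] = Σ_H E[X_H] = 945 · p^{5} = 945 · 1/32 = 945/32.
Numerically: E[X] ≈ 29.531.

E[X] = 945 · (1/2)^{5} = 945/32 ≈ 29.531.


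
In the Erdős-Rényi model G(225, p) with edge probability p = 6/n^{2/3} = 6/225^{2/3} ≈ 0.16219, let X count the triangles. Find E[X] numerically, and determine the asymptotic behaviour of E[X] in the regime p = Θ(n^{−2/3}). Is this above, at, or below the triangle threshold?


Number of potential triangles: C(225, 3) = 1873200.
Each occurs with probability p³ ≈ (0.16219)³ ≈ 4.2666667e-03.
By linearity: E[X] = C(225, 3)·p³ ≈ 1873200 · 4.2666667e-03 ≈ 7992.32000.
Since α = 2/3 < 1, p = c/n^{2/3} ≫ 1/n is above the triangle threshold p ~ 1/n. Asymptotically E[X] ~ (c³/6)·n^{3(1−α)} = (6³/6)·n^{1} → ∞; triangles are abundant w.h.p.

E[X] ≈ 7992.32000; in regime p = Θ(1/n^{2/3}) E[X] diverges (above the triangle threshold p ~ 1/n).


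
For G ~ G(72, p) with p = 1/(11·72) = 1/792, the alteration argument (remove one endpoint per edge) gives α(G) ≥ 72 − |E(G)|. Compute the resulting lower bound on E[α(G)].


E[|E(G)|] = C(72, 2)·p = 2556 · (1/792) = 71/22.
E[α(G)] ≥ n − E[|E(G)|] = 72 − 71/22 = 1513/22.
Numerically: ≈ 68.772727.
(This is only a lower bound; the true E[α(G)] may be larger.)

E[α(G)] ≥ 1513/22 ≈ 68.772727.


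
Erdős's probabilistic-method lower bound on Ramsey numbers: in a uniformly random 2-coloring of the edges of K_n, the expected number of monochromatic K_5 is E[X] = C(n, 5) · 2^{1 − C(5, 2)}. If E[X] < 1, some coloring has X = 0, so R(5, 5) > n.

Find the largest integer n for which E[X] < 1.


We need C(n, 5) · 2^{1 − 10} < 1, i.e. C(n, 5) < 2^{10 − 1} = 512.
Check values of n near the boundary:
  n = 8: C(8, 5) = 56; 56 < 512? YES
  n = 9: C(9, 5) = 126; 126 < 512? YES
  n = 10: C(10, 5) = 252; 252 < 512? YES
  n = 11: C(11, 5) = 462; 462 < 512? YES
  n = 12: C(12, 5) = 792; 792 < 512? NO
  n = 13: C(13, 5) = 1287; 1287 < 512? NO
  n = 14: C(14, 5) = 2002; 2002 < 512? NO
The largest n with C(n, 5) < 512 is n = 11 (where E[X] = 231/256 ≈ 0.90234). Hence R(5, 5) > 11, i.e. R(5, 5) ≥ 12.

Largest n = 11; hence R(5, 5) > 11.


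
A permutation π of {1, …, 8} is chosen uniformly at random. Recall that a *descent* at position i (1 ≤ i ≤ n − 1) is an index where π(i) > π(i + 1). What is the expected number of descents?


Write X = Σ X_I over i = 1, …, 7, with X_I the indicator of one descent.
There are 7 indicators.
For each fixed i, the pair (π(i), π(i+1)) is a uniformly random ordered pair of distinct values from {1, …, 8}; by symmetry P[π(i) > π(i+1)] = 1/2.
By linearity: E[X] = 7 · (1/2) = (8 − 1) · (1/2) = 7/2 ≈ 3.500.

E[X] = 7/2 = 3.500.


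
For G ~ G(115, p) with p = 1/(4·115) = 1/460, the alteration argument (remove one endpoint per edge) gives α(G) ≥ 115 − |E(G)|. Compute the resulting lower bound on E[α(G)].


E[|E(G)|] = C(115, 2)·p = 6555 · (1/460) = 57/4.
E[α(G)] ≥ n − E[|E(G)|] = 115 − 57/4 = 403/4.
Numerically: ≈ 100.750000.
(This is only a lower bound; the true E[α(G)] may be larger.)

E[α(G)] ≥ 403/4 ≈ 100.750000.


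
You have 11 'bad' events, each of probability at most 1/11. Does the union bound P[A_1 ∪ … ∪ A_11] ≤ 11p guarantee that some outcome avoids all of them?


Union bound: P[∪_{i=1}^{11} A_i] ≤ Σ_i P[A_i] ≤ 11·p = 11·(1/11) = 1.
Numerically: 1 ≈ 1.000.
Is 1 < 1? NO.
Since the bound 1 is ≥ 1, the union bound is uninformative here; it does NOT by itself certify existence.

11·p = 1 ≈ 1.000; existence NOT certified by the union bound.


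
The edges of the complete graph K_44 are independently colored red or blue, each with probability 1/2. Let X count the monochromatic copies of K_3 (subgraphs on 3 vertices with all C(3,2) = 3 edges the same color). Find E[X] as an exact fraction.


Let X = Σ_S X_S over the C(44, 3) = 13244 subsets S of size 3, where X_S = 1 if the K_3 on S is monochromatic.
For a fixed S, the K_3 on S has C(3, 2) = 3 edges. P[all 3 edges red] = (1/2)^3, and likewise for blue, so P[monochromatic] = 2·(1/2)^3 = 2^{1 − 3} = 1/4.
By linearity of expectation: E[X] = C(44, 3) · 2^{1 − 3} = 13244 · 1/4 = 3311.
Numerically: E[X] ≈ 3311.00000.

E[X] = C(44,3)·2^(1−C(3,2)) = 3311 ≈ 3311.00000.


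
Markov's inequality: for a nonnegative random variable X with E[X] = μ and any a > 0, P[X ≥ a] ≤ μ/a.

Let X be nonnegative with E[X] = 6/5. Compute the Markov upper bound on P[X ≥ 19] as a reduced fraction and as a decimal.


μ = E[X] = 6/5, a = 19.
Markov: P[X ≥ 19] ≤ μ/a = (6/5)/19 = 6/95.
Numerically: ≈ 0.0632.
(Since a = 19 > μ = 1.2000, the bound 6/95 is < 1 and informative.)

P[X ≥ 19] ≤ 6/95 ≈ 0.0632.


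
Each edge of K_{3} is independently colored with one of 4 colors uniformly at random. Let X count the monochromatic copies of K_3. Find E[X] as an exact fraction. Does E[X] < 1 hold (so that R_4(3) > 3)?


E[X] = C(3, 3) · 4^{1 − 3} = 1 · 4^{−2} = 1/16.
As a reduced fraction: E[X] = 1/16 ≈ 0.06250.
Is E[X] < 1? YES.
Since E[X] < 1, there exists a 4-coloring of K_{3} with no monochromatic K_3; hence R_4(3) > 3.

E[X] = 1/16 ≈ 0.06250; E[X] < 1, so R_4(3) > 3.


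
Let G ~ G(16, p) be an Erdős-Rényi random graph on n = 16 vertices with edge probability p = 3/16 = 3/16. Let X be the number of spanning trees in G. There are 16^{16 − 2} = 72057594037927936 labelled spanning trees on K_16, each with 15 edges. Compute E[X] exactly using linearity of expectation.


K_16 has 16^{16 − 2} = 72057594037927936 labelled spanning trees.
For each such spanning tree H, let X_H = 1 if all 15 edges of H are present in G. Then P[X_H = 1] = p^{15} = (3/16)^{15} = 14348907/1152921504606846976.
By linearity of expectation: E[X] = Σ_H E[X_H] = 72057594037927936 · p^{15} = 72057594037927936 · 14348907/1152921504606846976 = 14348907/16.
Numerically: E[X] ≈ 896807.

E[X] = 72057594037927936 · (3/16)^{15} = 14348907/16 ≈ 896807.


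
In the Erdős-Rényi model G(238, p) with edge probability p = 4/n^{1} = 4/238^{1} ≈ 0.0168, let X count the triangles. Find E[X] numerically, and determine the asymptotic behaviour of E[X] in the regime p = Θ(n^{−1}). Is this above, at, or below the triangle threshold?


Number of potential triangles: C(238, 3) = 2218636.
Each occurs with probability p³ ≈ (0.0168)³ ≈ 4.74733e-06.
By linearity: E[X] = C(238, 3)·p³ ≈ 2218636 · 4.74733e-06 ≈ 10.533.
Here α = 1, so p = 4/n is exactly at the triangle threshold p ~ 1/n. Asymptotically E[X] → c³/6 = 4³/6 = 32/3 ≈ 10.667, a bounded constant. In this regime the triangle count is asymptotically Poisson(c³/6).

E[X] ≈ 10.533; in regime p = Θ(1/n^{1}) E[X] stays bounded (at the triangle threshold p ~ 1/n).


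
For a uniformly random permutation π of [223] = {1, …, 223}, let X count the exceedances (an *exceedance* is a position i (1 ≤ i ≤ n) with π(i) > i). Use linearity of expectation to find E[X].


Write X = Σ_{i=1}^{223} X_i, where X_i = 1_{π(i) > i}.
For each fixed i, π(i) is uniform over {1, …, 223} (marginal of a uniform permutation), so P[π(i) > i] = (n − i)/n. Summing: Σ_{i=1}^{223} (n − i)/n = (0 + 1 + … + 222)/223 = 223(223 − 1)/(2·223) = (223 − 1)/2.
Hence E[X] = Σ_{i=1}^{223} (223 − i)/223 = 111 ≈ 111.00000.

E[X] = 111 = 111.00000.


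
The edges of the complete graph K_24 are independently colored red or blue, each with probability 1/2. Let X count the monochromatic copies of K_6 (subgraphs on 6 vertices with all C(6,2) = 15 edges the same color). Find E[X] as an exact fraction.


Let X = Σ_S X_S over the C(24, 6) = 134596 subsets S of size 6, where X_S = 1 if the K_6 on S is monochromatic.
For a fixed S, the K_6 on S has C(6, 2) = 15 edges. P[all 15 edges red] = (1/2)^15, and likewise for blue, so P[monochromatic] = 2·(1/2)^15 = 2^{1 − 15} = 1/16384.
By linearity of expectation: E[X] = C(24, 6) · 2^{1 − 15} = 134596 · 1/16384 = 33649/4096.
Numerically: E[X] ≈ 8.21509.

E[X] = C(24,6)·2^(1−C(6,2)) = 33649/4096 ≈ 8.21509.


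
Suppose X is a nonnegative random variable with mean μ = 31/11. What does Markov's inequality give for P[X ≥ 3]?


μ = E[X] = 31/11, a = 3.
Markov: P[X ≥ 3] ≤ μ/a = (31/11)/3 = 31/33.
Numerically: ≈ 0.939.
(Since a = 3 > μ = 2.818, the bound 31/33 is < 1 and informative.)

P[X ≥ 3] ≤ 31/33 ≈ 0.939.


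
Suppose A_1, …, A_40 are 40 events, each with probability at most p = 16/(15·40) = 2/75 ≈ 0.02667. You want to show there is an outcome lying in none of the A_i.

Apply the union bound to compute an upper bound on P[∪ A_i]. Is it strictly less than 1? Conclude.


Union bound: P[∪_{i=1}^{40} A_i] ≤ Σ_i P[A_i] ≤ 40·p = 40·(2/75) = 16/15.
Numerically: 16/15 ≈ 1.06667.
Is 16/15 < 1? NO.
Since the bound 16/15 is ≥ 1, the union bound is uninformative here; it does NOT by itself certify existence.

40·p = 16/15 ≈ 1.06667; existence NOT certified by the union bound.


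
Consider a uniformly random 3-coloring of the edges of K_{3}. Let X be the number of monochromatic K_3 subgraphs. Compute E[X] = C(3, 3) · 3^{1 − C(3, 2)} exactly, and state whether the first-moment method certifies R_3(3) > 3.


E[X] = C(3, 3) · 3^{1 − 3} = 1 · 3^{−2} = 1/9.
As a reduced fraction: E[X] = 1/9 ≈ 0.1111111.
Is E[X] < 1? YES.
Since E[X] < 1, there exists a 3-coloring of K_{3} with no monochromatic K_3; hence R_3(3) > 3.

E[X] = 1/9 ≈ 0.1111111; E[X] < 1, so R_3(3) > 3.


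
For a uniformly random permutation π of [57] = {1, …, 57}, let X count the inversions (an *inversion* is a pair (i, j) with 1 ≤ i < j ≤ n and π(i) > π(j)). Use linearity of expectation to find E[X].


Write X = Σ X_I over the C(57, 2) = 1596 pairs i < j, with X_I the indicator of one inversion.
There are 1596 indicators.
For each fixed pair i < j, the values π(i) and π(j) are two distinct elements of {1, …, 57} in uniformly random order; by symmetry P[π(i) > π(j)] = 1/2.
By linearity: E[X] = 1596 · (1/2) = C(57, 2) · (1/2) = 1596/2 = 798 ≈ 798.000.

E[X] = 798 = 798.000.


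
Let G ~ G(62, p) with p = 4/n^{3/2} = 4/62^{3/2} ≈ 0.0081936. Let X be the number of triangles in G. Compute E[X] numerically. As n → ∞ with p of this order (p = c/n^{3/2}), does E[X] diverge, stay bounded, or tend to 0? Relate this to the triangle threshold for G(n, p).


Number of potential triangles: C(62, 3) = 37820.
Each occurs with probability p³ ≈ (0.0081936)³ ≈ 5.5006925e-07.
By linearity: E[X] = C(62, 3)·p³ ≈ 37820 · 5.5006925e-07 ≈ 0.02080.
Since α = 3/2 > 1, p = c/n^{3/2} = o(1/n) is below the triangle threshold p ~ 1/n. Asymptotically E[X] ~ (c³/6)·n^{3(1−α)} = (4³/6)·n^{-1.5} → 0, so by Markov's inequality G has no triangles w.h.p.

E[X] ≈ 0.02080; in regime p = Θ(1/n^{3/2}) E[X] tends to 0 (below the triangle threshold p ~ 1/n).


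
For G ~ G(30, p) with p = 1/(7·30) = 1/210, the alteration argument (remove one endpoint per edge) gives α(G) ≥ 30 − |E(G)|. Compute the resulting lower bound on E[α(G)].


E[|E(G)|] = C(30, 2)·p = 435 · (1/210) = 29/14.
E[α(G)] ≥ n − E[|E(G)|] = 30 − 29/14 = 391/14.
Numerically: ≈ 27.929.
(This is only a lower bound; the true E[α(G)] may be larger.)

E[α(G)] ≥ 391/14 ≈ 27.929.


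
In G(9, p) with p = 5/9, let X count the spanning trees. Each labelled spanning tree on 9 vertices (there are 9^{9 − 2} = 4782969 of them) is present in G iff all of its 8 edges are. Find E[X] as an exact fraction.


K_9 has 9^{9 − 2} = 4782969 labelled spanning trees.
For each such spanning tree H, let X_H = 1 if all 8 edges of H are present in G. Then P[X_H = 1] = p^{8} = (5/9)^{8} = 390625/43046721.
By linearity: E[X] = Σ_H E[X_H] = 4782969 · p^{8} = 4782969 · 390625/43046721 = 390625/9.
Numerically: E[X] ≈ 4.34e+04.

E[X] = 4782969 · (5/9)^{8} = 390625/9 ≈ 4.34e+04.


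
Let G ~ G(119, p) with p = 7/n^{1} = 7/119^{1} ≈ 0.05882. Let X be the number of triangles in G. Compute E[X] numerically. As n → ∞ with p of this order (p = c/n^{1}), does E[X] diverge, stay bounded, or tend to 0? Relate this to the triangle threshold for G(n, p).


Number of potential triangles: C(119, 3) = 273819.
Each occurs with probability p³ ≈ (0.05882)³ ≈ 2.035416e-04.
By linearity: E[X] = C(119, 3)·p³ ≈ 273819 · 2.035416e-04 ≈ 55.7336.
Here α = 1, so p = 7/n is exactly at the triangle threshold p ~ 1/n. Asymptotically E[X] → c³/6 = 7³/6 = 343/6 ≈ 57.1667, a bounded constant. In this regime the triangle count is asymptotically Poisson(c³/6).

E[X] ≈ 55.7336; in regime p = Θ(1/n^{1}) E[X] stays bounded (at the triangle threshold p ~ 1/n).


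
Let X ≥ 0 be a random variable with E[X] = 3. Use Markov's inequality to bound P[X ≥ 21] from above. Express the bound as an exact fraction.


μ = E[X] = 3, a = 21.
Markov: P[X ≥ 21] ≤ μ/a = (3)/21 = 1/7.
Numerically: ≈ 0.1429.
(Since a = 21 > μ = 3.0000, the bound 1/7 is < 1 and informative.)

P[X ≥ 21] ≤ 1/7 ≈ 0.1429.


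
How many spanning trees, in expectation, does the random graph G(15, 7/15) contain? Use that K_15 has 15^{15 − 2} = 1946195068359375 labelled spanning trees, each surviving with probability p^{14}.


K_15 has 15^{15 − 2} = 1946195068359375 labelled spanning trees.
For each such spanning tree H, let X_H = 1 if all 14 edges of H are present in G. Then P[X_H = 1] = p^{14} = (7/15)^{14} = 678223072849/29192926025390625.
By linearity: E[X] = Σ_H E[X_H] = 1946195068359375 · p^{14} = 1946195068359375 · 678223072849/29192926025390625 = 678223072849/15.
Numerically: E[X] ≈ 4.52e+10.

E[X] = 1946195068359375 · (7/15)^{14} = 678223072849/15 ≈ 4.52e+10.


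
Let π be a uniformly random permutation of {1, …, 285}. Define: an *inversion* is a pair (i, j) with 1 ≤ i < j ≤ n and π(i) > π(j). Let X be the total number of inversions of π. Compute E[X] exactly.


Write X = Σ X_I over the C(285, 2) = 40470 pairs i < j, with X_I the indicator of one inversion.
There are 40470 indicators.
For each fixed pair i < j, the values π(i) and π(j) are two distinct elements of {1, …, 285} in uniformly random order; by symmetry P[π(i) > π(j)] = 1/2.
By linearity: E[X] = 40470 · (1/2) = C(285, 2) · (1/2) = 40470/2 = 20235 ≈ 20235.000.

E[X] = 20235 = 20235.000.


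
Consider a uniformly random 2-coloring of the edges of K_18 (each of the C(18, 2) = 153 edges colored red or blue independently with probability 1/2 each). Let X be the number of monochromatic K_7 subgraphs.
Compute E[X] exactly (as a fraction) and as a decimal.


Let X = Σ_S X_S over the C(18, 7) = 31824 subsets S of size 7, where X_S = 1 if the K_7 on S is monochromatic.
For a fixed S, the K_7 on S has C(7, 2) = 21 edges. P[all 21 edges red] = (1/2)^21, and likewise for blue, so P[monochromatic] = 2·(1/2)^21 = 2^{1 − 21} = 1/1048576.
Summing: E[X] = C(18, 7) · 2^{1 − 21} = 31824 · 1/1048576 = 1989/65536.
Numerically: E[X] ≈ 0.03035.

E[X] = C(18,7)·2^(1−C(7,2)) = 1989/65536 ≈ 0.03035.


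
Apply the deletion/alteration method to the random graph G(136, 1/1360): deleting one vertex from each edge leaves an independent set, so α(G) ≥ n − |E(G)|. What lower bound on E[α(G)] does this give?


E[|E(G)|] = C(136, 2)·p = 9180 · (1/1360) = 27/4.
E[α(G)] ≥ n − E[|E(G)|] = 136 − 27/4 = 517/4.
Numerically: ≈ 129.250000.
(This is only a lower bound; the true E[α(G)] may be larger.)

E[α(G)] ≥ 517/4 ≈ 129.250000.


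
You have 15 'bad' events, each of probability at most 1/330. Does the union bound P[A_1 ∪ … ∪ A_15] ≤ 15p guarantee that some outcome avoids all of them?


Union bound: P[∪_{i=1}^{15} A_i] ≤ Σ_i P[A_i] ≤ 15·p = 15·(1/330) = 1/22.
Numerically: 1/22 ≈ 0.0455.
Is 1/22 < 1? YES.
Since P[∪ A_i] ≤ 1/22 < 1, the complement has P[∩ A_i^c] ≥ 1 − 1/22 = 21/22 > 0, so some outcome avoids every A_i.

15·p = 1/22 ≈ 0.0455; existence CERTIFIED by the union bound.


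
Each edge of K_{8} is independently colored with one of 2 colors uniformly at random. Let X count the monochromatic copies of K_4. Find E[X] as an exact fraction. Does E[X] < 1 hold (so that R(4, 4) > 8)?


E[X] = C(8, 4) · 2^{1 − 6} = 70 · 2^{−5} = 70/32.
As a reduced fraction: E[X] = 35/16 ≈ 2.187500.
Is E[X] < 1? NO.
Since E[X] ≥ 1, the first-moment bound is inconclusive at n = 8; it does NOT by itself certify R(4, 4) > 8.

E[X] = 35/16 ≈ 2.187500; E[X] ≥ 1; first-moment method inconclusive here.


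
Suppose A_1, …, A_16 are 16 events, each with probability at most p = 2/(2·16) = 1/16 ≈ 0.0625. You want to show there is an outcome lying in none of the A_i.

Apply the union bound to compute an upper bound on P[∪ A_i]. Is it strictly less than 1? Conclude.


Union bound: P[∪_{i=1}^{16} A_i] ≤ Σ_i P[A_i] ≤ 16·p = 16·(1/16) = 1.
Numerically: 1 ≈ 1.0000.
Is 1 < 1? NO.
Since the bound 1 is ≥ 1, the union bound is uninformative here; it does NOT by itself certify existence.

16·p = 1 ≈ 1.0000; existence NOT certified by the union bound.


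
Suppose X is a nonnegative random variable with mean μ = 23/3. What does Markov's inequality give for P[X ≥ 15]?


μ = E[X] = 23/3, a = 15.
Markov: P[X ≥ 15] ≤ μ/a = (23/3)/15 = 23/45.
Numerically: ≈ 0.51111.
(Since a = 15 > μ = 7.66667, the bound 23/45 is < 1 and informative.)

P[X ≥ 15] ≤ 23/45 ≈ 0.51111.


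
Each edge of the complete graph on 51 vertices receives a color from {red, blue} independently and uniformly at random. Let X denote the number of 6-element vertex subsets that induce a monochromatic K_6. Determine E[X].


Let X = Σ_S X_S over the C(51, 6) = 18009460 subsets S of size 6, where X_S = 1 if the K_6 on S is monochromatic.
For a fixed S, the K_6 on S has C(6, 2) = 15 edges. P[all 15 edges red] = (1/2)^15, and likewise for blue, so P[monochromatic] = 2·(1/2)^15 = 2^{1 − 15} = 1/16384.
By linearity of expectation: E[X] = C(51, 6) · 2^{1 − 15} = 18009460 · 1/16384 = 4502365/4096.
Numerically: E[X] ≈ 1099.2102.

E[X] = C(51,6)·2^(1−C(6,2)) = 4502365/4096 ≈ 1099.2102.


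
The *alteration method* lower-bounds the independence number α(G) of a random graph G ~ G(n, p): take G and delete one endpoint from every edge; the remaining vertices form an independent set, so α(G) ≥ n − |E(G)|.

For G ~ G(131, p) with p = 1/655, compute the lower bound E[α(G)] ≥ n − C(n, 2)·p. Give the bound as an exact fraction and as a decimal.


E[|E(G)|] = C(131, 2)·p = 8515 · (1/655) = 13.
E[α(G)] ≥ n − E[|E(G)|] = 131 − 13 = 118.
Numerically: ≈ 118.0000.
(This is only a lower bound; the true E[α(G)] may be larger.)

E[α(G)] ≥ 118 ≈ 118.0000.


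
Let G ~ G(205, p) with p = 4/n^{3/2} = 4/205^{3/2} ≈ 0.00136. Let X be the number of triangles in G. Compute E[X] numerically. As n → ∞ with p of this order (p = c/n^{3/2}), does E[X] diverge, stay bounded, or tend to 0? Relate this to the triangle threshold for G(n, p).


Number of potential triangles: C(205, 3) = 1414910.
Each occurs with probability p³ ≈ (0.00136)³ ≈ 2.53097e-09.
By linearity: E[X] = C(205, 3)·p³ ≈ 1414910 · 2.53097e-09 ≈ 0.004.
Since α = 3/2 > 1, p = c/n^{3/2} = o(1/n) is below the triangle threshold p ~ 1/n. Asymptotically E[X] ~ (c³/6)·n^{3(1−α)} = (4³/6)·n^{-1.5} → 0, so by Markov's inequality G has no triangles w.h.p.

E[X] ≈ 0.004; in regime p = Θ(1/n^{3/2}) E[X] tends to 0 (below the triangle threshold p ~ 1/n).


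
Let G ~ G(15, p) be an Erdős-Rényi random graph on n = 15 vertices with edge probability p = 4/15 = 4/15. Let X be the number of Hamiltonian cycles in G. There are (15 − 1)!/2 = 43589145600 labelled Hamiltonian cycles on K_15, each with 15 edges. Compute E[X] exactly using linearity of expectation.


K_15 has (15 − 1)!/2 = 43589145600 labelled Hamiltonian cycles.
For each such Hamiltonian cycle H, let X_H = 1 if all 15 edges of H are present in G. Then P[X_H = 1] = p^{15} = (4/15)^{15} = 1073741824/437893890380859375.
By linearity: E[X] = Σ_H E[X_H] = 43589145600 · p^{15} = 43589145600 · 1073741824/437893890380859375 = 7704277975826432/72081298828125.
Numerically: E[X] ≈ 106.88.

E[X] = 43589145600 · (4/15)^{15} = 7704277975826432/72081298828125 ≈ 106.88.


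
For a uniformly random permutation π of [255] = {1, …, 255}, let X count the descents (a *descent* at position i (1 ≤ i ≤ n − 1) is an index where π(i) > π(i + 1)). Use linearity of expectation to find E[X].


Write X = Σ X_I over i = 1, …, 254, with X_I the indicator of one descent.
There are 254 indicators.
For each fixed i, the pair (π(i), π(i+1)) is a uniformly random ordered pair of distinct values from {1, …, 255}; by symmetry P[π(i) > π(i+1)] = 1/2.
By linearity: E[X] = 254 · (1/2) = (255 − 1) · (1/2) = 127 ≈ 127.000.

E[X] = 127 = 127.000.


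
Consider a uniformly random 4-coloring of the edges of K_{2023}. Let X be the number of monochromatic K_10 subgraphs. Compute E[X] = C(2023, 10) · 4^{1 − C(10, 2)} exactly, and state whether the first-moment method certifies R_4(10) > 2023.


E[X] = C(2023, 10) · 4^{1 − 45} = 309399856285778485315440716 · 4^{−44} = 309399856285778485315440716/309485009821345068724781056.
As a reduced fraction: E[X] = 77349964071444621328860179/77371252455336267181195264 ≈ 0.999725.
Is E[X] < 1? YES.
Since E[X] < 1, there exists a 4-coloring of K_{2023} with no monochromatic K_10; hence R_4(10) > 2023.

E[X] = 77349964071444621328860179/77371252455336267181195264 ≈ 0.999725; E[X] < 1, so R_4(10) > 2023.


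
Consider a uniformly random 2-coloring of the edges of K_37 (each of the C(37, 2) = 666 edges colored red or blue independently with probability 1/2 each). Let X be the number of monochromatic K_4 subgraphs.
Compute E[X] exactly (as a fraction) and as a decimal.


Let X = Σ_S X_S over the C(37, 4) = 66045 subsets S of size 4, where X_S = 1 if the K_4 on S is monochromatic.
For a fixed S, the K_4 on S has C(4, 2) = 6 edges. P[all 6 edges red] = (1/2)^6, and likewise for blue, so P[monochromatic] = 2·(1/2)^6 = 2^{1 − 6} = 1/32.
Summing: E[X] = C(37, 4) · 2^{1 − 6} = 66045 · 1/32 = 66045/32.
Numerically: E[X] ≈ 2063.906.

E[X] = C(37,4)·2^(1−C(4,2)) = 66045/32 ≈ 2063.906.


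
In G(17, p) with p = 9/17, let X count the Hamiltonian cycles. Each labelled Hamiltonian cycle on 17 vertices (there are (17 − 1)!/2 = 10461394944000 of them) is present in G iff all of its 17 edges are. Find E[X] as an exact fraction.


K_17 has (17 − 1)!/2 = 10461394944000 labelled Hamiltonian cycles.
For each such Hamiltonian cycle H, let X_H = 1 if all 17 edges of H are present in G. Then P[X_H = 1] = p^{17} = (9/17)^{17} = 16677181699666569/827240261886336764177.
By linearity of expectation: E[X] = Σ_H E[X_H] = 10461394944000 · p^{17} = 10461394944000 · 16677181699666569/827240261886336764177 = 174466584313061171422427136000/827240261886336764177.
Numerically: E[X] ≈ 2.11e+08.

E[X] = 10461394944000 · (9/17)^{17} = 174466584313061171422427136000/827240261886336764177 ≈ 2.11e+08.


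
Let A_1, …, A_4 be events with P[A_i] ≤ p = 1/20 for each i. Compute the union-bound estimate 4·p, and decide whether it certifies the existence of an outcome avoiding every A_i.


Union bound: P[∪_{i=1}^{4} A_i] ≤ Σ_i P[A_i] ≤ 4·p = 4·(1/20) = 1/5.
Numerically: 1/5 ≈ 0.200.
Is 1/5 < 1? YES.
Since P[∪ A_i] ≤ 1/5 < 1, the complement has P[∩ A_i^c] ≥ 1 − 1/5 = 4/5 > 0, so some outcome avoids every A_i.

4·p = 1/5 ≈ 0.200; existence CERTIFIED by the union bound.


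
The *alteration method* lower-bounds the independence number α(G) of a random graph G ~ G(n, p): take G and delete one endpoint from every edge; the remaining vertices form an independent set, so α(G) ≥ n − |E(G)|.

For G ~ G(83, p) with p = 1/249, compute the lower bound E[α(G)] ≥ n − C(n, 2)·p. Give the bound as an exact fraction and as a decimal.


E[|E(G)|] = C(83, 2)·p = 3403 · (1/249) = 41/3.
E[α(G)] ≥ n − E[|E(G)|] = 83 − 41/3 = 208/3.
Numerically: ≈ 69.333.
(This is only a lower bound; the true E[α(G)] may be larger.)

E[α(G)] ≥ 208/3 ≈ 69.333.


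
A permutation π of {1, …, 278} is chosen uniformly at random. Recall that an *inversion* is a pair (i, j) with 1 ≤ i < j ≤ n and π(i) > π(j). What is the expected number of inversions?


Write X = Σ X_I over the C(278, 2) = 38503 pairs i < j, with X_I the indicator of one inversion.
There are 38503 indicators.
For each fixed pair i < j, the values π(i) and π(j) are two distinct elements of {1, …, 278} in uniformly random order; by symmetry P[π(i) > π(j)] = 1/2.
By linearity: E[X] = 38503 · (1/2) = C(278, 2) · (1/2) = 38503/2 = 38503/2 ≈ 19251.500.

E[X] = 38503/2 = 19251.500.


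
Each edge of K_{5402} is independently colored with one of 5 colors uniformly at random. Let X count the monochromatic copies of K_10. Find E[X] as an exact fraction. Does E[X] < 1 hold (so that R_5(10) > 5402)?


E[X] = C(5402, 10) · 5^{1 − 45} = 5783128765113072203495407534935 · 5^{−44} = 5783128765113072203495407534935/5684341886080801486968994140625.
As a reduced fraction: E[X] = 1156625753022614440699081506987/1136868377216160297393798828125 ≈ 1.017.
Is E[X] < 1? NO.
Since E[X] ≥ 1, the first-moment bound is inconclusive at n = 5402; it does NOT by itself certify R_5(10) > 5402.

E[X] = 1156625753022614440699081506987/1136868377216160297393798828125 ≈ 1.017; E[X] ≥ 1; first-moment method inconclusive here.


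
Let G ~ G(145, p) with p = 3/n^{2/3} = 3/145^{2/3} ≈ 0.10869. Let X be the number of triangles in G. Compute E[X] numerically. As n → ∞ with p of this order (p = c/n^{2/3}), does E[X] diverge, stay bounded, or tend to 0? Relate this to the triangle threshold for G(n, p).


Number of potential triangles: C(145, 3) = 497640.
Each occurs with probability p³ ≈ (0.10869)³ ≈ 1.2841855e-03.
By linearity: E[X] = C(145, 3)·p³ ≈ 497640 · 1.2841855e-03 ≈ 639.06207.
Since α = 2/3 < 1, p = c/n^{2/3} ≫ 1/n is above the triangle threshold p ~ 1/n. Asymptotically E[X] ~ (c³/6)·n^{3(1−α)} = (3³/6)·n^{1} → ∞; triangles are abundant w.h.p.

E[X] ≈ 639.06207; in regime p = Θ(1/n^{2/3}) E[X] diverges (above the triangle threshold p ~ 1/n).


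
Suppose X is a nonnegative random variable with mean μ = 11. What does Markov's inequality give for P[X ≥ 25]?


μ = E[X] = 11, a = 25.
Markov: P[X ≥ 25] ≤ μ/a = (11)/25 = 11/25.
Numerically: ≈ 0.4400.
(Since a = 25 > μ = 11.0000, the bound 11/25 is < 1 and informative.)

P[X ≥ 25] ≤ 11/25 ≈ 0.4400.


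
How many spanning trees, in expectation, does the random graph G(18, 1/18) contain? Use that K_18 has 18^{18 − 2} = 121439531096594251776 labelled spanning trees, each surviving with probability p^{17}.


K_18 has 18^{18 − 2} = 121439531096594251776 labelled spanning trees.
For each such spanning tree H, let X_H = 1 if all 17 edges of H are present in G. Then P[X_H = 1] = p^{17} = (1/18)^{17} = 1/2185911559738696531968.
By linearity of expectation: E[X] = Σ_H E[X_H] = 121439531096594251776 · p^{17} = 121439531096594251776 · 1/2185911559738696531968 = 1/18.
Numerically: E[X] ≈ 0.0556.

E[X] = 121439531096594251776 · (1/18)^{17} = 1/18 ≈ 0.0556.


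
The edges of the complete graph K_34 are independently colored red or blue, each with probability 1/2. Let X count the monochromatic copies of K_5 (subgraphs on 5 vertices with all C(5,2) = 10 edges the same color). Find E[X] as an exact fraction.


Let X = Σ_S X_S over the C(34, 5) = 278256 subsets S of size 5, where X_S = 1 if the K_5 on S is monochromatic.
For a fixed S, the K_5 on S has C(5, 2) = 10 edges. P[all 10 edges red] = (1/2)^10, and likewise for blue, so P[monochromatic] = 2·(1/2)^10 = 2^{1 − 10} = 1/512.
By linearity of expectation: E[X] = C(34, 5) · 2^{1 − 10} = 278256 · 1/512 = 17391/32.
Numerically: E[X] ≈ 543.469.

E[X] = C(34,5)·2^(1−C(5,2)) = 17391/32 ≈ 543.469.
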